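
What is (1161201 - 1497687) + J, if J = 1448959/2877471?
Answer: -968227257947/2877471 ≈ -3.3649e+5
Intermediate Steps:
J = 1448959/2877471 (J = 1448959*(1/2877471) = 1448959/2877471 ≈ 0.50355)
(1161201 - 1497687) + J = (1161201 - 1497687) + 1448959/2877471 = -336486 + 1448959/2877471 = -968227257947/2877471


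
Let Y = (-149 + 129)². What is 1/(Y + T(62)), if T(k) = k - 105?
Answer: 1/357 ≈ 0.0028011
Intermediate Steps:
T(k) = -105 + k
Y = 400 (Y = (-20)² = 400)
1/(Y + T(62)) = 1/(400 + (-105 + 62)) = 1/(400 - 43) = 1/357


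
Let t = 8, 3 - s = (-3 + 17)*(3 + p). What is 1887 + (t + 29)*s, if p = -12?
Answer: 6660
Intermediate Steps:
s = 129 (s = 3 - (-3 + 17)*(3 - 12) = 3 - 14*(-9) = 3 - 1*(-126) = 3 + 126 = 129)
1887 + (t + 29)*s = 1887 + (8 + 29)*129 = 1887 + 37*129 = 1887 + 4773 = 6660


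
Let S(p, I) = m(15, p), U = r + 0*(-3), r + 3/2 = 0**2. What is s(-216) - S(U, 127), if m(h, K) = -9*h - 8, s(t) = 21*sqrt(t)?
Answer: 143 + 126*I*sqrt(6) ≈ 143.0 + 308.64*I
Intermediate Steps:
r = -3/2 (r = -3/2 + 0**2 = -3/2 + 0 = -3/2 ≈ -1.5000)
U = -3/2 (U = -3/2 + 0*(-3) = -3/2 + 0 = -3/2 ≈ -1.5000)
m(h, K) = -8 - 9*h
S(p, I) = -143 (S(p, I) = -8 - 9*15 = -8 - 135 = -143)
s(-216) - S(U, 127) = 21*sqrt(-216) - 1*(-143) = 21*(6*I*sqrt(6)) + 143 = 126*I*sqrt(6) + 143 = 143 + 126*I*sqrt(6)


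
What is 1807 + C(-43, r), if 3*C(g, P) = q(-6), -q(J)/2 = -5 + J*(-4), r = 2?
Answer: 5383/3 ≈ 1794.3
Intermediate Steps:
q(J) = 10 + 8*J (q(J) = -2*(-5 + J*(-4)) = -2*(-5 - 4*J) = 10 + 8*J)
C(g, P) = -38/3 (C(g, P) = (10 + 8*(-6))/3 = (10 - 48)/3 = (⅓)*(-38) = -38/3)
1807 + C(-43, r) = 1807 - 38/3 = 5383/3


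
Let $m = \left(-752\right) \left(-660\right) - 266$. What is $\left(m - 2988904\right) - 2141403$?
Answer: $-4634253$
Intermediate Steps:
$m = 496054$ ($m = 496320 - 266 = 496054$)
$\left(m - 2988904\right) - 2141403 = \left(496054 - 2988904\right) - 2141403 = -2492850 - 2141403 = -4634253$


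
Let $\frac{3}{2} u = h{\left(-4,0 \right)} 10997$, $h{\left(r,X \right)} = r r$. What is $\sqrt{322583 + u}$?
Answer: $\frac{\sqrt{3958959}}{3} \approx 663.24$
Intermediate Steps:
$h{\left(r,X \right)} = r^{2}$
$u = \frac{351904}{3}$ ($u = \frac{2 \left(-4\right)^{2} \cdot 10997}{3} = \frac{2 \cdot 16 \cdot 10997}{3} = \frac{2}{3} \cdot 175952 = \frac{351904}{3} \approx 1.173 \cdot 10^{5}$)
$\sqrt{322583 + u} = \sqrt{322583 + \frac{351904}{3}} = \sqrt{\frac{1319653}{3}} = \frac{\sqrt{3958959}}{3}$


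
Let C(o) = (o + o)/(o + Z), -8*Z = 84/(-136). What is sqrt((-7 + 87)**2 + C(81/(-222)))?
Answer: 4*sqrt(372637645)/965 ≈ 80.016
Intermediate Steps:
Z = 21/272 (Z = -21/(2*(-136)) = -21*(-1)/(2*136) = -1/8*(-21/34) = 21/272 ≈ 0.077206)
C(o) = 2*o/(21/272 + o) (C(o) = (o + o)/(o + 21/272) = (2*o)/(21/272 + o) = 2*o/(21/272 + o))
sqrt((-7 + 87)**2 + C(81/(-222))) = sqrt((-7 + 87)**2 + 544*(81/(-222))/(21 + 272*(81/(-222)))) = sqrt(80**2 + 544*(81*(-1/222))/(21 + 272*(81*(-1/222)))) = sqrt(6400 + 544*(-27/74)/(21 + 272*(-27/74))) = sqrt(6400 + 544*(-27/74)/(21 - 3672/37)) = sqrt(6400 + 544*(-27/74)/(-2895/37)) = sqrt(6400 + 544*(-27/74)*(-37/2895)) = sqrt(6400 + 2448/965) = sqrt(6178448/965) = 4*sqrt(372637645)/965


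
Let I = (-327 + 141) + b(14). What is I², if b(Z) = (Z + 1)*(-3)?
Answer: 53361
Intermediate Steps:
b(Z) = -3 - 3*Z (b(Z) = (1 + Z)*(-3) = -3 - 3*Z)
I = -231 (I = (-327 + 141) + (-3 - 3*14) = -186 + (-3 - 42) = -186 - 45 = -231)
I² = (-231)² = 53361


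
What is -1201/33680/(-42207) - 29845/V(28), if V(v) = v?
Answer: -10606403835893/9950722320 ≈ -1065.9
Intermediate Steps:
-1201/33680/(-42207) - 29845/V(28) = -1201/33680/(-42207) - 29845/28 = -1201*1/33680*(-1/42207) - 29845*1/28 = -1201/33680*(-1/42207) - 29845/28 = 1201/1421531760 - 29845/28 = -10606403835893/9950722320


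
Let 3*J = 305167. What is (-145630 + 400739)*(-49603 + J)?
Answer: 39888333022/3 ≈ 1.3296e+10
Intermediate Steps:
J = 305167/3 (J = (⅓)*305167 = 305167/3 ≈ 1.0172e+5)
(-145630 + 400739)*(-49603 + J) = (-145630 + 400739)*(-49603 + 305167/3) = 255109*(156358/3) = 39888333022/3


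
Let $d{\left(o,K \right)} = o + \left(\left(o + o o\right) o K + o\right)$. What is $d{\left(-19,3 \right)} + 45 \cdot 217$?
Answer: $-9767$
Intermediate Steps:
$d{\left(o,K \right)} = 2 o + K o \left(o + o^{2}\right)$ ($d{\left(o,K \right)} = o + \left(\left(o + o^{2}\right) o K + o\right) = o + \left(o \left(o + o^{2}\right) K + o\right) = o + \left(K o \left(o + o^{2}\right) + o\right) = o + \left(o + K o \left(o + o^{2}\right)\right) = 2 o + K o \left(o + o^{2}\right)$)
$d{\left(-19,3 \right)} + 45 \cdot 217 = - 19 \left(2 + 3 \left(-19\right) + 3 \left(-19\right)^{2}\right) + 45 \cdot 217 = - 19 \left(2 - 57 + 3 \cdot 361\right) + 9765 = - 19 \left(2 - 57 + 1083\right) + 9765 = \left(-19\right) 1028 + 9765 = -19532 + 9765 = -9767$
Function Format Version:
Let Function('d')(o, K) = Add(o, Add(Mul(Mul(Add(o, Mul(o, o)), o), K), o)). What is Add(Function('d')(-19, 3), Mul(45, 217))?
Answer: -9767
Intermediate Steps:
Function('d')(o, K) = Add(Mul(2, o), Mul(K, o, Add(o, Pow(o, 2)))) (Function('d')(o, K) = Add(o, Add(Mul(Mul(Add(o, Pow(o, 2)), o), K), o)) = Add(o, Add(Mul(Mul(o, Add(o, Pow(o, 2))), K), o)) = Add(o, Add(Mul(K, o, Add(o, Pow(o, 2))), o)) = Add(o, Add(o, Mul(K, o, Add(o, Pow(o, 2))))) = Add(Mul(2, o), Mul(K, o, Add(o, Pow(o, 2)))))
Add(Function('d')(-19, 3), Mul(45, 217)) = Add(Mul(-19, Add(2, Mul(3, -19), Mul(3, Pow(-19, 2)))), Mul(45, 217)) = Add(Mul(-19, Add(2, -57, Mul(3, 361))), 9765) = Add(Mul(-19, Add(2, -57, 1083)), 9765) = Add(Mul(-19, 1028), 9765) = Add(-19532, 9765) = -9767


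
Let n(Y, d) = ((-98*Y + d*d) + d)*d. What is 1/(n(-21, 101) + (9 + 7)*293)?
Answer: 1/1253048 ≈ 7.9805e-7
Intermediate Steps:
n(Y, d) = d*(d + d² - 98*Y) (n(Y, d) = ((-98*Y + d²) + d)*d = ((d² - 98*Y) + d)*d = (d + d² - 98*Y)*d = d*(d + d² - 98*Y))
1/(n(-21, 101) + (9 + 7)*293) = 1/(101*(101 + 101² - 98*(-21)) + (9 + 7)*293) = 1/(101*(101 + 10201 + 2058) + 16*293) = 1/(101*12360 + 4688) = 1/(1248360 + 4688) = 1/1253048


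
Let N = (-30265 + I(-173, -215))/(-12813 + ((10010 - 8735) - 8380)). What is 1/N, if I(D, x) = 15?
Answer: 9959/15125 ≈ 0.65845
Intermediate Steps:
N = 15125/9959 (N = (-30265 + 15)/(-12813 + ((10010 - 8735) - 8380)) = -30250/(-12813 + (1275 - 8380)) = -30250/(-12813 - 7105) = -30250/(-19918) = -30250*(-1/19918) = 15125/9959 ≈ 1.5187)
1/N = 1/(15125/9959) = 9959/15125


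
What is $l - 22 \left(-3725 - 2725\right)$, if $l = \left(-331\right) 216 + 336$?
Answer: $70740$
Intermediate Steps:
$l = -71160$ ($l = -71496 + 336 = -71160$)
$l - 22 \left(-3725 - 2725\right) = -71160 - 22 \left(-3725 - 2725\right) = -71160 - -141900 = -71160 + 141900 = 70740$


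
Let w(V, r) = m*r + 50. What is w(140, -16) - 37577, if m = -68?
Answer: -36439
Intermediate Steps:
w(V, r) = 50 - 68*r (w(V, r) = -68*r + 50 = 50 - 68*r)
w(140, -16) - 37577 = (50 - 68*(-16)) - 37577 = (50 + 1088) - 37577 = 1138 - 37577 = -36439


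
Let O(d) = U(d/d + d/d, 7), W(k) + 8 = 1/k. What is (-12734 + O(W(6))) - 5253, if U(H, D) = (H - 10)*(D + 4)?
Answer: -18075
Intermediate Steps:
W(k) = -8 + 1/k
U(H, D) = (-10 + H)*(4 + D)
O(d) = -88 (O(d) = -40 - 10*7 + 4*(d/d + d/d) + 7*(d/d + d/d) = -40 - 70 + 4*(1 + 1) + 7*(1 + 1) = -40 - 70 + 4*2 + 7*2 = -40 - 70 + 8 + 14 = -88)
(-12734 + O(W(6))) - 5253 = (-12734 - 88) - 5253 = -12822 - 5253 = -18075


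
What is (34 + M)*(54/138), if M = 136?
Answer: 1530/23 ≈ 66.522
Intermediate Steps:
(34 + M)*(54/138) = (34 + 136)*(54/138) = 170*(54*(1/138)) = 170*(9/23) = 1530/23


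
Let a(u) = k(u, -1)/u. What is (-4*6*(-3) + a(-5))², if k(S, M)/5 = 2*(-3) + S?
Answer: 6889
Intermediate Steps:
k(S, M) = -30 + 5*S (k(S, M) = 5*(2*(-3) + S) = 5*(-6 + S) = -30 + 5*S)
a(u) = (-30 + 5*u)/u
(-4*6*(-3) + a(-5))² = (-4*6*(-3) + (5 - 30/(-5)))² = (-24*(-3) + (5 - 30*(-⅕)))² = (72 + (5 + 6))² = (72 + 11)² = 83² = 6889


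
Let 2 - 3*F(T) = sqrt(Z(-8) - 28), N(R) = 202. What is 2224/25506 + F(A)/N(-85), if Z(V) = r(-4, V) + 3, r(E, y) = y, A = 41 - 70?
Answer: 116563/1288053 - I*sqrt(33)/606 ≈ 0.090495 - 0.0094795*I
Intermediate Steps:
A = -29
Z(V) = 3 + V (Z(V) = V + 3 = 3 + V)
F(T) = 2/3 - I*sqrt(33)/3 (F(T) = 2/3 - sqrt((3 - 8) - 28)/3 = 2/3 - sqrt(-5 - 28)/3 = 2/3 - I*sqrt(33)/3)
2224/25506 + F(A)/N(-85) = 2224/25506 + (2/3 - I*sqrt(33)/3)/202 = 2224*(1/25506) + (2/3 - I*sqrt(33)/3)*(1/202) = 1112/12753 + (1/303 - I*sqrt(33)/606) = 116563/1288053 - I*sqrt(33)/606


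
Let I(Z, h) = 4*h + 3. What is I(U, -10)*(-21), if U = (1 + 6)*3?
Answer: 777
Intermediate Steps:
U = 21 (U = 7*3 = 21)
I(Z, h) = 3 + 4*h
I(U, -10)*(-21) = (3 + 4*(-10))*(-21) = (3 - 40)*(-21) = -37*(-21) = 777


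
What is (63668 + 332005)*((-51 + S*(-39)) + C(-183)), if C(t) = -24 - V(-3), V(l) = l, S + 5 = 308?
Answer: -4704156297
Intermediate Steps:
S = 303 (S = -5 + 308 = 303)
C(t) = -21 (C(t) = -24 - 1*(-3) = -24 + 3 = -21)
(63668 + 332005)*((-51 + S*(-39)) + C(-183)) = (63668 + 332005)*((-51 + 303*(-39)) - 21) = 395673*((-51 - 11817) - 21) = 395673*(-11868 - 21) = 395673*(-11889) = -4704156297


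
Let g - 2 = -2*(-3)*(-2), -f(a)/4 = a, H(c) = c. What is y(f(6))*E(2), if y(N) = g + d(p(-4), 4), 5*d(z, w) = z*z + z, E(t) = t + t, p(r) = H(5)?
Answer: -16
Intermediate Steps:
p(r) = 5
f(a) = -4*a
E(t) = 2*t
d(z, w) = z/5 + z**2/5 (d(z, w) = (z*z + z)/5 = (z**2 + z)/5 = (z + z**2)/5 = z/5 + z**2/5)
g = -10 (g = 2 - 2*(-3)*(-2) = 2 + 6*(-2) = 2 - 12 = -10)
y(N) = -4 (y(N) = -10 + (1/5)*5*(1 + 5) = -10 + (1/5)*5*6 = -10 + 6 = -4)
y(f(6))*E(2) = -8*2 = -4*4 = -16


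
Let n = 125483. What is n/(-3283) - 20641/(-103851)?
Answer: -12963770630/340942833 ≈ -38.023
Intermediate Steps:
n/(-3283) - 20641/(-103851) = 125483/(-3283) - 20641/(-103851) = 125483*(-1/3283) - 20641*(-1/103851) = -125483/3283 + 20641/103851 = -12963770630/340942833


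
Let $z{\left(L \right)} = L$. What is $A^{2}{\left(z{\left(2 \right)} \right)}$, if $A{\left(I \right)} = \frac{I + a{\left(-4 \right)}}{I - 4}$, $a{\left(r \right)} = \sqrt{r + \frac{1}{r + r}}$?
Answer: $\frac{\left(8 + i \sqrt{66}\right)^{2}}{64} \approx -0.03125 + 2.031 i$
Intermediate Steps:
$a{\left(r \right)} = \sqrt{r + \frac{1}{2 r}}$
$A{\left(I \right)} = \frac{I + \frac{i \sqrt{66}}{4}}{-4 + I}$ ($A{\left(I \right)} = \frac{I + \frac{\sqrt{\frac{2}{-4} + 4 \left(-4\right)}}{2}}{I - 4} = \frac{I + \frac{\sqrt{2 \left(- \frac{1}{4}\right) - 16}}{2}}{-4 + I} = \frac{I + \frac{\sqrt{- \frac{1}{2} - 16}}{2}}{-4 + I} = \frac{I + \frac{\sqrt{- \frac{33}{2}}}{2}}{-4 + I} = \frac{I + \frac{\frac{1}{2} i \sqrt{66}}{2}}{-4 + I} = \frac{I + \frac{i \sqrt{66}}{4}}{-4 + I}$)
$A^{2}{\left(z{\left(2 \right)} \right)} = \left(\frac{2 + \frac{i \sqrt{66}}{4}}{-4 + 2}\right)^{2} = \left(\frac{2 + \frac{i \sqrt{66}}{4}}{-2}\right)^{2} = \left(- \frac{2 + \frac{i \sqrt{66}}{4}}{2}\right)^{2} = \left(-1 - \frac{i \sqrt{66}}{8}\right)^{2}$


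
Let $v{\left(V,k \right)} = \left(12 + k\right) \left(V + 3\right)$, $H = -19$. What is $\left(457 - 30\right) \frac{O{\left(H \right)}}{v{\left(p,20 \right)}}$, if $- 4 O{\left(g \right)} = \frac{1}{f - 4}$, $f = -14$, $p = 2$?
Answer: $\frac{427}{11520} \approx 0.037066$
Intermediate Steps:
$O{\left(g \right)} = \frac{1}{72}$ ($O{\left(g \right)} = - \frac{1}{4 \left(-14 - 4\right)} = - \frac{1}{4 \left(-18\right)} = \left(- \frac{1}{4}\right) \left(- \frac{1}{18}\right) = \frac{1}{72}$)
$v{\left(V,k \right)} = \left(3 + V\right) \left(12 + k\right)$ ($v{\left(V,k \right)} = \left(12 + k\right) \left(3 + V\right) = \left(3 + V\right) \left(12 + k\right)$)
$\left(457 - 30\right) \frac{O{\left(H \right)}}{v{\left(p,20 \right)}} = \left(457 - 30\right) \frac{1}{72 \left(36 + 3 \cdot 20 + 12 \cdot 2 + 2 \cdot 20\right)} = 427 \frac{1}{72 \left(36 + 60 + 24 + 40\right)} = 427 \frac{1}{72 \cdot 160} = 427 \cdot \frac{1}{72} \cdot \frac{1}{160} = 427 \cdot \frac{1}{11520} = \frac{427}{11520}$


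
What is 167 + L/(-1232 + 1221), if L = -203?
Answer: 2040/11 ≈ 185.45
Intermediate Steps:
167 + L/(-1232 + 1221) = 167 - 203/(-1232 + 1221) = 167 - 203/(-11) = 167 - 1/11*(-203) = 167 + 203/11 = 2040/11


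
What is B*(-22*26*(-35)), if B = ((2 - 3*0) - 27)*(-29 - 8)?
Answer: 18518500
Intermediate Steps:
B = 925 (B = ((2 + 0) - 27)*(-37) = (2 - 27)*(-37) = -25*(-37) = 925)
B*(-22*26*(-35)) = 925*(-22*26*(-35)) = 925*(-572*(-35)) = 925*20020 = 18518500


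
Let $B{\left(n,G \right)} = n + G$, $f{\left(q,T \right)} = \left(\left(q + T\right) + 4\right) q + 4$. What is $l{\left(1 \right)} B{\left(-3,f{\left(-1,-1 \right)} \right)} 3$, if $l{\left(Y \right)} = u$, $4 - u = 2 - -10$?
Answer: $24$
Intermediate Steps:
$u = -8$ ($u = 4 - \left(2 - -10\right) = 4 - \left(2 + 10\right) = 4 - 12 = -8$)
$l{\left(Y \right)} = -8$
$f{\left(q,T \right)} = 4 + q \left(4 + T + q\right)$ ($f{\left(q,T \right)} = \left(\left(T + q\right) + 4\right) q + 4 = \left(4 + T + q\right) q + 4 = q \left(4 + T + q\right) + 4 = 4 + q \left(4 + T + q\right)$)
$B{\left(n,G \right)} = G + n$
$l{\left(1 \right)} B{\left(-3,f{\left(-1,-1 \right)} \right)} 3 = - 8 \left(\left(4 + \left(-1\right)^{2} + 4 \left(-1\right) - -1\right) - 3\right) 3 = - 8 \left(\left(4 + 1 - 4 + 1\right) - 3\right) 3 = - 8 \left(2 - 3\right) 3 = \left(-8\right) \left(-1\right) 3 = 8 \cdot 3 = 24$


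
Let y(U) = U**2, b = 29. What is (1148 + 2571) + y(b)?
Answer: 4560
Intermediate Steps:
(1148 + 2571) + y(b) = (1148 + 2571) + 29**2 = 3719 + 841 = 4560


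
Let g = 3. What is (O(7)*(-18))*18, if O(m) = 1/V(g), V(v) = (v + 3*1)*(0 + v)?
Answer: -18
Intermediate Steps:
V(v) = v*(3 + v) (V(v) = (v + 3)*v = (3 + v)*v = v*(3 + v))
O(m) = 1/18 (O(m) = 1/(3*(3 + 3)) = 1/(3*6) = 1/18)
(O(7)*(-18))*18 = ((1/18)*(-18))*18 = -1*18 = -18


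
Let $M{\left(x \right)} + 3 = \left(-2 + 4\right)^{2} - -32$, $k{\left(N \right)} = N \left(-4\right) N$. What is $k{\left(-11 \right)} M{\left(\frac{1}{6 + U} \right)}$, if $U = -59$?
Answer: $-15972$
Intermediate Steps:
$k{\left(N \right)} = - 4 N^{2}$ ($k{\left(N \right)} = - 4 N N = - 4 N^{2}$)
$M{\left(x \right)} = 33$ ($M{\left(x \right)} = -3 + \left(\left(-2 + 4\right)^{2} - -32\right) = -3 + \left(2^{2} + 32\right) = -3 + \left(4 + 32\right) = -3 + 36 = 33$)
$k{\left(-11 \right)} M{\left(\frac{1}{6 + U} \right)} = - 4 \left(-11\right)^{2} \cdot 33 = \left(-4\right) 121 \cdot 33 = \left(-484\right) 33 = -15972$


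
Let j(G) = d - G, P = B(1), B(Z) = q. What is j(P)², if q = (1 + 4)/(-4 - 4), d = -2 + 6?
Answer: 1369/64 ≈ 21.391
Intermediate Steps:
d = 4
q = -5/8 (q = 5/(-8) = 5*(-⅛) = -5/8 ≈ -0.62500)
B(Z) = -5/8
P = -5/8 ≈ -0.62500
j(G) = 4 - G
j(P)² = (4 - 1*(-5/8))² = (4 + 5/8)² = (37/8)² = 1369/64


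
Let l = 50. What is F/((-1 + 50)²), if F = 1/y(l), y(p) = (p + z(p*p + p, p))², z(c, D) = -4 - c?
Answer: 1/15054308416 ≈ 6.6426e-11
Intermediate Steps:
y(p) = (-4 - p²)² (y(p) = (p + (-4 - (p*p + p)))² = (p + (-4 - (p² + p)))² = (p + (-4 - (p + p²)))² = (p + (-4 + (-p - p²)))² = (p + (-4 - p - p²))² = (-4 - p²)²)
F = 1/6270016 (F = 1/((4 + 50²)²) = 1/((4 + 2500)²) = 1/(2504²) = 1/6270016 ≈ 1.5949e-7)
F/((-1 + 50)²) = 1/(6270016*((-1 + 50)²)) = 1/(6270016*(49²)) = (1/6270016)/2401 = (1/6270016)*(1/2401) = 1/15054308416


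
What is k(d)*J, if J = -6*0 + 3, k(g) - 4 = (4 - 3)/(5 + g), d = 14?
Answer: 231/19 ≈ 12.158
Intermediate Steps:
k(g) = 4 + 1/(5 + g) (k(g) = 4 + (4 - 3)/(5 + g) = 4 + 1/(5 + g))
J = 3 (J = 0 + 3 = 3)
k(d)*J = ((21 + 4*14)/(5 + 14))*3 = ((21 + 56)/19)*3 = ((1/19)*77)*3 = (77/19)*3 = 231/19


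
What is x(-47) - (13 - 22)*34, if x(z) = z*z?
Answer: 2515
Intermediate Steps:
x(z) = z²
x(-47) - (13 - 22)*34 = (-47)² - (13 - 22)*34 = 2209 - (-9)*34 = 2209 - 1*(-306) = 2209 + 306 = 2515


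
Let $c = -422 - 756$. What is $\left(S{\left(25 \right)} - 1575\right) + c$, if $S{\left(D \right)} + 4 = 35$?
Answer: $-2722$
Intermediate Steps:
$S{\left(D \right)} = 31$ ($S{\left(D \right)} = -4 + 35 = 31$)
$c = -1178$
$\left(S{\left(25 \right)} - 1575\right) + c = \left(31 - 1575\right) - 1178 = -1544 - 1178 = -2722$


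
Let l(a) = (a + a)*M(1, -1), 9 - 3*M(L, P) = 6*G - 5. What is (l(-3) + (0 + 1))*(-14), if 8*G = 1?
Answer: 357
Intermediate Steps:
G = ⅛ (G = (⅛)*1 = ⅛ ≈ 0.12500)
M(L, P) = 53/12 (M(L, P) = 3 - (6*(⅛) - 5)/3 = 3 - (¾ - 5)/3 = 3 - ⅓*(-17/4) = 3 + 17/12 = 53/12)
l(a) = 53*a/6 (l(a) = (a + a)*(53/12) = (2*a)*(53/12) = 53*a/6)
(l(-3) + (0 + 1))*(-14) = ((53/6)*(-3) + (0 + 1))*(-14) = (-53/2 + 1)*(-14) = -51/2*(-14) = 357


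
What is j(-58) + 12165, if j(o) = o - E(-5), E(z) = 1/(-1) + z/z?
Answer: 12107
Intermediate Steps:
E(z) = 0 (E(z) = 1*(-1) + 1 = -1 + 1 = 0)
j(o) = o (j(o) = o - 1*0 = o + 0 = o)
j(-58) + 12165 = -58 + 12165 = 12107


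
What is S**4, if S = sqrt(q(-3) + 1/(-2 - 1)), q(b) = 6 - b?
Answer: 676/9 ≈ 75.111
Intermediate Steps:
S = sqrt(78)/3 (S = sqrt((6 - 1*(-3)) + 1/(-2 - 1)) = sqrt((6 + 3) + 1/(-3)) = sqrt(9 - 1/3) = sqrt(26/3) = sqrt(78)/3 ≈ 2.9439)
S**4 = (sqrt(78)/3)**4 = 676/9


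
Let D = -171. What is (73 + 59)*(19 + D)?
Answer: -20064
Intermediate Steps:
(73 + 59)*(19 + D) = (73 + 59)*(19 - 171) = 132*(-152) = -20064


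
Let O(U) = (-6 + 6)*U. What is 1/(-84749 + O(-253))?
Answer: -1/84749 ≈ -1.1800e-5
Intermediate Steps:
O(U) = 0 (O(U) = 0*U = 0)
1/(-84749 + O(-253)) = 1/(-84749 + 0) = 1/(-84749) = -1/84749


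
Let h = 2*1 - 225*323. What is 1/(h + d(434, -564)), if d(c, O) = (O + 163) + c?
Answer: -1/72640 ≈ -1.3767e-5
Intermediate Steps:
d(c, O) = 163 + O + c (d(c, O) = (163 + O) + c = 163 + O + c)
h = -72673 (h = 2 - 72675 = -72673)
1/(h + d(434, -564)) = 1/(-72673 + (163 - 564 + 434)) = 1/(-72673 + 33) = 1/(-72640) = -1/72640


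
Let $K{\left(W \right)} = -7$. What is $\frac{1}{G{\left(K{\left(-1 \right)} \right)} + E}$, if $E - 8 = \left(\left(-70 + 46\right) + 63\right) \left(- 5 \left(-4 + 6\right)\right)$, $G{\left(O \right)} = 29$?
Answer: $- \frac{1}{353} \approx -0.0028329$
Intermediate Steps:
$E = -382$ ($E = 8 + \left(\left(-70 + 46\right) + 63\right) \left(- 5 \left(-4 + 6\right)\right) = 8 + \left(-24 + 63\right) \left(\left(-5\right) 2\right) = 8 + 39 \left(-10\right) = 8 - 390 = -382$)
$\frac{1}{G{\left(K{\left(-1 \right)} \right)} + E} = \frac{1}{29 - 382} = \frac{1}{-353} = - \frac{1}{353}$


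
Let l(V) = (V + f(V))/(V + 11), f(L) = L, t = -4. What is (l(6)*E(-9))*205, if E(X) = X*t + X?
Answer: 66420/17 ≈ 3907.1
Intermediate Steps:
E(X) = -3*X (E(X) = X*(-4) + X = -4*X + X = -3*X)
l(V) = 2*V/(11 + V) (l(V) = (V + V)/(V + 11) = (2*V)/(11 + V) = 2*V/(11 + V))
(l(6)*E(-9))*205 = ((2*6/(11 + 6))*(-3*(-9)))*205 = ((2*6/17)*27)*205 = ((2*6*(1/17))*27)*205 = ((12/17)*27)*205 = (324/17)*205 = 66420/17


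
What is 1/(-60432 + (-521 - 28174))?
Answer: -1/89127 ≈ -1.1220e-5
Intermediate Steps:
1/(-60432 + (-521 - 28174)) = 1/(-60432 - 28695) = 1/(-89127) = -1/89127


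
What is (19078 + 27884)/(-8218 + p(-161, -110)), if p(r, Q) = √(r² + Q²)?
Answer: -385933716/67497503 - 46962*√38021/67497503 ≈ -5.8534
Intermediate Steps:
p(r, Q) = √(Q² + r²)
(19078 + 27884)/(-8218 + p(-161, -110)) = (19078 + 27884)/(-8218 + √((-110)² + (-161)²)) = 46962/(-8218 + √(12100 + 25921)) = 46962/(-8218 + √38021)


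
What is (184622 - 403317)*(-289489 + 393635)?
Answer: -22776209470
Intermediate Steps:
(184622 - 403317)*(-289489 + 393635) = -218695*104146 = -22776209470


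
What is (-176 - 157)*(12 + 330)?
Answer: -113886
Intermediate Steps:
(-176 - 157)*(12 + 330) = -333*342 = -113886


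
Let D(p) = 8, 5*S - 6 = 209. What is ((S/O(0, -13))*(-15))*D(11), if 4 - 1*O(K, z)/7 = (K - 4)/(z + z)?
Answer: -6708/35 ≈ -191.66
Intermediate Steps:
S = 43 (S = 6/5 + (⅕)*209 = 6/5 + 209/5 = 43)
O(K, z) = 28 - 7*(-4 + K)/(2*z) (O(K, z) = 28 - 7*(K - 4)/(z + z) = 28 - 7*(-4 + K)/(2*z))
((S/O(0, -13))*(-15))*D(11) = ((43/(((7/2)*(4 - 1*0 + 8*(-13))/(-13))))*(-15))*8 = ((43/(((7/2)*(-1/13)*(4 + 0 - 104))))*(-15))*8 = ((43/(((7/2)*(-1/13)*(-100))))*(-15))*8 = ((43/(350/13))*(-15))*8 = ((43*(13/350))*(-15))*8 = ((559/350)*(-15))*8 = -1677/70*8 = -6708/35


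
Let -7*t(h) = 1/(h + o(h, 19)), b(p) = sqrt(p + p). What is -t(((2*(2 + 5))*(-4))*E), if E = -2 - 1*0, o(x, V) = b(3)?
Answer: 8/6269 - sqrt(6)/87766 ≈ 0.0012482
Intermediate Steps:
b(p) = sqrt(2)*sqrt(p) (b(p) = sqrt(2*p) = sqrt(2)*sqrt(p))
o(x, V) = sqrt(6) (o(x, V) = sqrt(2)*sqrt(3) = sqrt(6))
E = -2 (E = -2 + 0 = -2)
t(h) = -1/(7*(h + sqrt(6)))
-t(((2*(2 + 5))*(-4))*E) = -(-1)/(7*(((2*(2 + 5))*(-4))*(-2)) + 7*sqrt(6)) = -(-1)/(7*(((2*7)*(-4))*(-2)) + 7*sqrt(6)) = -(-1)/(7*((14*(-4))*(-2)) + 7*sqrt(6)) = -(-1)/(7*(-56*(-2)) + 7*sqrt(6)) = -(-1)/(7*112 + 7*sqrt(6)) = -(-1)/(784 + 7*sqrt(6)) = 1/(784 + 7*sqrt(6))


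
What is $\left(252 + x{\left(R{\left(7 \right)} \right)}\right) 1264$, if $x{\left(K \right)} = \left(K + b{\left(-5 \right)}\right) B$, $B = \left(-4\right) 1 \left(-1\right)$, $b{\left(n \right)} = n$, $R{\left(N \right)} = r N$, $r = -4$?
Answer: $151680$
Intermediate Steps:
$R{\left(N \right)} = - 4 N$
$B = 4$ ($B = \left(-4\right) \left(-1\right) = 4$)
$x{\left(K \right)} = -20 + 4 K$ ($x{\left(K \right)} = \left(K - 5\right) 4 = \left(-5 + K\right) 4 = -20 + 4 K$)
$\left(252 + x{\left(R{\left(7 \right)} \right)}\right) 1264 = \left(252 + \left(-20 + 4 \left(\left(-4\right) 7\right)\right)\right) 1264 = \left(252 + \left(-20 + 4 \left(-28\right)\right)\right) 1264 = \left(252 - 132\right) 1264 = 120 \cdot 1264 = 151680$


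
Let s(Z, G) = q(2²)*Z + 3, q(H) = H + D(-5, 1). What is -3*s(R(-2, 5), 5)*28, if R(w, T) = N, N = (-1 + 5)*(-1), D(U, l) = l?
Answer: 1428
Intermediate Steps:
N = -4 (N = 4*(-1) = -4)
R(w, T) = -4
q(H) = 1 + H (q(H) = H + 1 = 1 + H)
s(Z, G) = 3 + 5*Z (s(Z, G) = (1 + 2²)*Z + 3 = (1 + 4)*Z + 3 = 5*Z + 3 = 3 + 5*Z)
-3*s(R(-2, 5), 5)*28 = -3*(3 + 5*(-4))*28 = -3*(3 - 20)*28 = -3*(-17)*28 = 51*28 = 1428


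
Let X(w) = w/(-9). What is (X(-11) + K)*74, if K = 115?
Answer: 77404/9 ≈ 8600.4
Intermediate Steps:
X(w) = -w/9 (X(w) = w*(-⅑) = -w/9)
(X(-11) + K)*74 = (-⅑*(-11) + 115)*74 = (11/9 + 115)*74 = (1046/9)*74 = 77404/9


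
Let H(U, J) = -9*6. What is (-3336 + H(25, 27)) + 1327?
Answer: -2063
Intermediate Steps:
H(U, J) = -54
(-3336 + H(25, 27)) + 1327 = (-3336 - 54) + 1327 = -3390 + 1327 = -2063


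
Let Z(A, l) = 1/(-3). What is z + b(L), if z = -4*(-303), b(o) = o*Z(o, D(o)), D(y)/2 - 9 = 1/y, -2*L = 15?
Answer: 2429/2 ≈ 1214.5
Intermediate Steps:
L = -15/2 (L = -1/2*15 = -15/2 ≈ -7.5000)
D(y) = 18 + 2/y
Z(A, l) = -1/3
b(o) = -o/3 (b(o) = o*(-1/3) = -o/3)
z = 1212
z + b(L) = 1212 - 1/3*(-15/2) = 1212 + 5/2 = 2429/2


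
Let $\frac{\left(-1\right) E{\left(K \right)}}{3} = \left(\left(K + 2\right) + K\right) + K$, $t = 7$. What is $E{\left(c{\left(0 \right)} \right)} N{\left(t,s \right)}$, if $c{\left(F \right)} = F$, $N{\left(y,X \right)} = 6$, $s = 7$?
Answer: $-36$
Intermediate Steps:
$E{\left(K \right)} = -6 - 9 K$ ($E{\left(K \right)} = - 3 \left(\left(\left(K + 2\right) + K\right) + K\right) = - 3 \left(\left(\left(2 + K\right) + K\right) + K\right) = - 3 \left(\left(2 + 2 K\right) + K\right) = - 3 \left(2 + 3 K\right) = -6 - 9 K$)
$E{\left(c{\left(0 \right)} \right)} N{\left(t,s \right)} = \left(-6 - 0\right) 6 = \left(-6 + 0\right) 6 = \left(-6\right) 6 = -36$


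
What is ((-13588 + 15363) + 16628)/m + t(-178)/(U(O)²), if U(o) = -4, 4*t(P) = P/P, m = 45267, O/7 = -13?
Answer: 1223059/2897088 ≈ 0.42217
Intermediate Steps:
O = -91 (O = 7*(-13) = -91)
t(P) = ¼ (t(P) = (P/P)/4 = (¼)*1 = ¼)
((-13588 + 15363) + 16628)/m + t(-178)/(U(O)²) = ((-13588 + 15363) + 16628)/45267 + 1/(4*((-4)²)) = (1775 + 16628)*(1/45267) + (¼)/16 = 18403*(1/45267) + (¼)*(1/16) = 18403/45267 + 1/64 = 1223059/2897088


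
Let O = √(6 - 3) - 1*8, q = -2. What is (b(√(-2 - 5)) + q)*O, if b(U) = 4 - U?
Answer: -(2 - I*√7)*(8 - √3) ≈ -12.536 + 16.583*I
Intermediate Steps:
O = -8 + √3 (O = √3 - 8 = -8 + √3 ≈ -6.2680)
(b(√(-2 - 5)) + q)*O = ((4 - √(-2 - 5)) - 2)*(-8 + √3) = ((4 - √(-7)) - 2)*(-8 + √3) = ((4 - I*√7) - 2)*(-8 + √3) = (2 - I*√7)*(-8 + √3) = (-8 + √3)*(2 - I*√7)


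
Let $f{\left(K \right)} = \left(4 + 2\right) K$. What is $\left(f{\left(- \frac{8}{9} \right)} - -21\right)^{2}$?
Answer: $\frac{2209}{9} \approx 245.44$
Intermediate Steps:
$f{\left(K \right)} = 6 K$
$\left(f{\left(- \frac{8}{9} \right)} - -21\right)^{2} = \left(6 \left(- \frac{8}{9}\right) - -21\right)^{2} = \left(6 \left(\left(-8\right) \frac{1}{9}\right) + 21\right)^{2} = \left(6 \left(- \frac{8}{9}\right) + 21\right)^{2} = \left(- \frac{16}{3} + 21\right)^{2} = \left(\frac{47}{3}\right)^{2} = \frac{2209}{9}$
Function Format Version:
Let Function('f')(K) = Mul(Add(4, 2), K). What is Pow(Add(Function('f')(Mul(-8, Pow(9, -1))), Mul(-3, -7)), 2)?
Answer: Rational(2209, 9) ≈ 245.44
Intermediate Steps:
Function('f')(K) = Mul(6, K)
Pow(Add(Function('f')(Mul(-8, Pow(9, -1))), Mul(-3, -7)), 2) = Pow(Add(Mul(6, Mul(-8, Pow(9, -1))), Mul(-3, -7)), 2) = Pow(Add(Mul(6, Mul(-8, Rational(1, 9))), 21), 2) = Pow(Add(Mul(6, Rational(-8, 9)), 21), 2) = Pow(Add(Rational(-16, 3), 21), 2) = Pow(Rational(47, 3), 2) = Rational(2209, 9)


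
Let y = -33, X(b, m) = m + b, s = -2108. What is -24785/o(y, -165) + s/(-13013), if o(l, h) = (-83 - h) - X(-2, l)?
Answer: -24790813/117117 ≈ -211.68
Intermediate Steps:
X(b, m) = b + m
o(l, h) = -81 - h - l (o(l, h) = (-83 - h) - (-2 + l) = (-83 - h) + (2 - l) = -81 - h - l)
-24785/o(y, -165) + s/(-13013) = -24785/(-81 - 1*(-165) - 1*(-33)) - 2108/(-13013) = -24785/(-81 + 165 + 33) - 2108*(-1/13013) = -24785/117 + 2108/13013 = -24790813/117117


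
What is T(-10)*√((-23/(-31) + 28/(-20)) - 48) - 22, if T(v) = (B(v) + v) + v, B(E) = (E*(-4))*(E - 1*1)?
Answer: -22 - 276*I*√129890/31 ≈ -22.0 - 3208.7*I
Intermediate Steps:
B(E) = -4*E*(-1 + E) (B(E) = (-4*E)*(E - 1) = (-4*E)*(-1 + E) = -4*E*(-1 + E))
T(v) = 2*v + 4*v*(1 - v) (T(v) = (4*v*(1 - v) + v) + v = (v + 4*v*(1 - v)) + v = 2*v + 4*v*(1 - v))
T(-10)*√((-23/(-31) + 28/(-20)) - 48) - 22 = (2*(-10)*(3 - 2*(-10)))*√((-23/(-31) + 28/(-20)) - 48) - 22 = (2*(-10)*(3 + 20))*√((-23*(-1/31) + 28*(-1/20)) - 48) - 22 = (2*(-10)*23)*√((23/31 - 7/5) - 48) - 22 = -460*√(-102/155 - 48) - 22 = -276*I*√129890/31 - 22 = -22 - 276*I*√129890/31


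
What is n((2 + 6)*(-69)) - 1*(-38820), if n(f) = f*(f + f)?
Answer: 648228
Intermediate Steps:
n(f) = 2*f² (n(f) = f*(2*f) = 2*f²)
n((2 + 6)*(-69)) - 1*(-38820) = 2*((2 + 6)*(-69))² - 1*(-38820) = 2*(8*(-69))² + 38820 = 2*(-552)² + 38820 = 2*304704 + 38820 = 609408 + 38820 = 648228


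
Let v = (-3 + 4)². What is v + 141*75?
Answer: 10576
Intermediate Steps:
v = 1 (v = 1² = 1)
v + 141*75 = 1 + 141*75 = 1 + 10575 = 10576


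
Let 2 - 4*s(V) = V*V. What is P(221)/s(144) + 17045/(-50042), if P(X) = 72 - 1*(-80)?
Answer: -191918283/518785414 ≈ -0.36994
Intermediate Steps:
s(V) = 1/2 - V**2/4 (s(V) = 1/2 - V*V/4 = 1/2 - V**2/4)
P(X) = 152 (P(X) = 72 + 80 = 152)
P(221)/s(144) + 17045/(-50042) = 152/(1/2 - 1/4*144**2) + 17045/(-50042) = 152/(1/2 - 1/4*20736) + 17045*(-1/50042) = 152/(1/2 - 5184) - 17045/50042 = 152/(-10367/2) - 17045/50042 = 152*(-2/10367) - 17045/50042 = -304/10367 - 17045/50042 = -191918283/518785414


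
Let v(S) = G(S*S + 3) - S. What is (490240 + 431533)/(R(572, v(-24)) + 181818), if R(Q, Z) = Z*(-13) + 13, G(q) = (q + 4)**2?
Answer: -921773/4237038 ≈ -0.21755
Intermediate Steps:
G(q) = (4 + q)**2
v(S) = (7 + S**2)**2 - S (v(S) = (4 + (S*S + 3))**2 - S = (4 + (S**2 + 3))**2 - S = (4 + (3 + S**2))**2 - S = (7 + S**2)**2 - S)
R(Q, Z) = 13 - 13*Z (R(Q, Z) = -13*Z + 13 = 13 - 13*Z)
(490240 + 431533)/(R(572, v(-24)) + 181818) = (490240 + 431533)/((13 - 13*((7 + (-24)**2)**2 - 1*(-24))) + 181818) = 921773/((13 - 13*((7 + 576)**2 + 24)) + 181818) = 921773/((13 - 13*(583**2 + 24)) + 181818) = 921773/((13 - 13*(339889 + 24)) + 181818) = 921773/((13 - 13*339913) + 181818) = 921773/((13 - 4418869) + 181818) = 921773/(-4418856 + 181818) = 921773/(-4237038) = 921773*(-1/4237038) = -921773/4237038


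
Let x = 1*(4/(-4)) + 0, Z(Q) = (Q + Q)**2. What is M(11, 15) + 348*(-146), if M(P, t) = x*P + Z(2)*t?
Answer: -50579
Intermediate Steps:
Z(Q) = 4*Q**2 (Z(Q) = (2*Q)**2 = 4*Q**2)
x = -1 (x = 1*(4*(-1/4)) + 0 = 1*(-1) + 0 = -1 + 0 = -1)
M(P, t) = -P + 16*t (M(P, t) = -P + (4*2**2)*t = -P + (4*4)*t = -P + 16*t)
M(11, 15) + 348*(-146) = (-1*11 + 16*15) + 348*(-146) = (-11 + 240) - 50808 = 229 - 50808 = -50579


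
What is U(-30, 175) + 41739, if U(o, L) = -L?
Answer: 41564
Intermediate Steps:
U(-30, 175) + 41739 = -1*175 + 41739 = -175 + 41739 = 41564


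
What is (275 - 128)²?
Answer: 21609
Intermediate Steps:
(275 - 128)² = 147² = 21609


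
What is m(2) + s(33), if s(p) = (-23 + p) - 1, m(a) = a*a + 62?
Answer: 75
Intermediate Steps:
m(a) = 62 + a² (m(a) = a² + 62 = 62 + a²)
s(p) = -24 + p
m(2) + s(33) = (62 + 2²) + (-24 + 33) = (62 + 4) + 9 = 66 + 9 = 75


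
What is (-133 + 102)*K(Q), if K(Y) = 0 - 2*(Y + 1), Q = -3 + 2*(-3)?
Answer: -496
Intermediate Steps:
Q = -9 (Q = -3 - 6 = -9)
K(Y) = -2 - 2*Y (K(Y) = 0 - 2*(1 + Y) = 0 + (-2 - 2*Y) = -2 - 2*Y)
(-133 + 102)*K(Q) = (-133 + 102)*(-2 - 2*(-9)) = -31*(-2 + 18) = -31*16 = -496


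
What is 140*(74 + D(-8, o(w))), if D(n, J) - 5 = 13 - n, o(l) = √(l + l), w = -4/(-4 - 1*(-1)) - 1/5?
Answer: 14000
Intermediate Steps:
w = 17/15 (w = -4/(-4 + 1) - 1*⅕ = -4/(-3) - ⅕ = -4*(-⅓) - ⅕ = 4/3 - ⅕ = 17/15 ≈ 1.1333)
o(l) = √2*√l (o(l) = √(2*l) = √2*√l)
D(n, J) = 18 - n (D(n, J) = 5 + (13 - n) = 18 - n)
140*(74 + D(-8, o(w))) = 140*(74 + (18 - 1*(-8))) = 140*(74 + (18 + 8)) = 140*(74 + 26) = 140*100 = 14000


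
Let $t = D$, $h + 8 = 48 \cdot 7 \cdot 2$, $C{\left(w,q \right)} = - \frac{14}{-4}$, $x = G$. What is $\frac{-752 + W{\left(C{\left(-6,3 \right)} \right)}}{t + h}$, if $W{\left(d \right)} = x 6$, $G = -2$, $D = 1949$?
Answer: $- \frac{764}{2613} \approx -0.29238$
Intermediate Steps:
$x = -2$
$C{\left(w,q \right)} = \frac{7}{2}$ ($C{\left(w,q \right)} = \left(-14\right) \left(- \frac{1}{4}\right) = \frac{7}{2}$)
$h = 664$ ($h = -8 + 48 \cdot 7 \cdot 2 = -8 + 48 \cdot 14 = -8 + 672 = 664$)
$t = 1949$
$W{\left(d \right)} = -12$ ($W{\left(d \right)} = \left(-2\right) 6 = -12$)
$\frac{-752 + W{\left(C{\left(-6,3 \right)} \right)}}{t + h} = \frac{-752 - 12}{1949 + 664} = - \frac{764}{2613}$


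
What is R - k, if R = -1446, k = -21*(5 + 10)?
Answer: -1131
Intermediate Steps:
k = -315 (k = -21*15 = -315)
R - k = -1446 - 1*(-315) = -1446 + 315 = -1131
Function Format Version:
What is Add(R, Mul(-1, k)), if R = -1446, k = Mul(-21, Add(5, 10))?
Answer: -1131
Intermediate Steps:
k = -315 (k = Mul(-21, 15) = -315)
Add(R, Mul(-1, k)) = Add(-1446, Mul(-1, -315)) = Add(-1446, 315) = -1131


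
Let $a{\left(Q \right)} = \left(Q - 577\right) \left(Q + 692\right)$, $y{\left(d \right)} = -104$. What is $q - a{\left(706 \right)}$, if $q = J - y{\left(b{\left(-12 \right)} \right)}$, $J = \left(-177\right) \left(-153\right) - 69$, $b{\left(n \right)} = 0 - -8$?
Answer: $-153226$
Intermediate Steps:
$b{\left(n \right)} = 8$ ($b{\left(n \right)} = 0 + 8 = 8$)
$J = 27012$ ($J = 27081 - 69 = 27012$)
$a{\left(Q \right)} = \left(-577 + Q\right) \left(692 + Q\right)$
$q = 27116$ ($q = 27012 - -104 = 27012 + 104 = 27116$)
$q - a{\left(706 \right)} = 27116 - \left(-399284 + 706^{2} + 115 \cdot 706\right) = 27116 - \left(-399284 + 498436 + 81190\right) = 27116 - 180342 = -153226$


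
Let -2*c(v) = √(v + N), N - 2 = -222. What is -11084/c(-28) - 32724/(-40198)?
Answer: 162/199 - 5542*I*√62/31 ≈ 0.81407 - 1407.7*I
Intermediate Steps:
N = -220 (N = 2 - 222 = -220)
c(v) = -√(-220 + v)/2 (c(v) = -√(v - 220)/2 = -√(-220 + v)/2)
-11084/c(-28) - 32724/(-40198) = -11084*(-2/√(-220 - 28)) - 32724/(-40198) = -11084*I*√62/62 - 32724*(-1/40198) = -11084*I*√62/62 + 162/199 = -5542*I*√62/31 + 162/199 = 162/199 - 5542*I*√62/31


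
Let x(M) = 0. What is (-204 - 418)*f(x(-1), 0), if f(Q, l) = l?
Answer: 0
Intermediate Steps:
(-204 - 418)*f(x(-1), 0) = (-204 - 418)*0 = -622*0 = 0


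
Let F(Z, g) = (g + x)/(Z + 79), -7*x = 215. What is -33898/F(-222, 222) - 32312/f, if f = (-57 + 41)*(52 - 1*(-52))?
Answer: 543326385/21424 ≈ 25361.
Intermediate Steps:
x = -215/7 (x = -⅐*215 = -215/7 ≈ -30.714)
F(Z, g) = (-215/7 + g)/(79 + Z) (F(Z, g) = (g - 215/7)/(Z + 79) = (-215/7 + g)/(79 + Z))
f = -1664 (f = -16*(52 + 52) = -16*104 = -1664)
-33898/F(-222, 222) - 32312/f = -33898*(79 - 222)/(-215/7 + 222) - 32312/(-1664) = -33898/((1339/7)/(-143)) - 32312*(-1/1664) = -33898/((-1/143*1339/7)) + 4039/208 = -33898/(-103/77) + 4039/208 = -33898*(-77/103) + 4039/208 = 2610146/103 + 4039/208 = 543326385/21424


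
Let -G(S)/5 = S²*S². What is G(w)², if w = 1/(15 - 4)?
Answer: 25/214358881 ≈ 1.1663e-7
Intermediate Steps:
w = 1/11 ≈ 0.090909
G(S) = -5*S⁴ (G(S) = -5*S²*S² = -5*S⁴)
G(w)² = (-5*(1/11)⁴)² = (-5*1/14641)² = (-5/14641)² = 25/214358881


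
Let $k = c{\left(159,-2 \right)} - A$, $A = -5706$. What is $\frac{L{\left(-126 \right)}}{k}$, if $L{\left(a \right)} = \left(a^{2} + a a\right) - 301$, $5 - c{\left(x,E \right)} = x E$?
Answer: $\frac{31451}{6029} \approx 5.2166$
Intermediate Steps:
$c{\left(x,E \right)} = 5 - E x$ ($c{\left(x,E \right)} = 5 - x E = 5 - E x$)
$L{\left(a \right)} = -301 + 2 a^{2}$ ($L{\left(a \right)} = \left(a^{2} + a^{2}\right) - 301 = 2 a^{2} - 301 = -301 + 2 a^{2}$)
$k = 6029$ ($k = \left(5 - \left(-2\right) 159\right) - -5706 = \left(5 + 318\right) + 5706 = 323 + 5706 = 6029$)
$\frac{L{\left(-126 \right)}}{k} = \frac{-301 + 2 \left(-126\right)^{2}}{6029} = \left(-301 + 2 \cdot 15876\right) \frac{1}{6029} = \left(-301 + 31752\right) \frac{1}{6029} = 31451 \cdot \frac{1}{6029} = \frac{31451}{6029}$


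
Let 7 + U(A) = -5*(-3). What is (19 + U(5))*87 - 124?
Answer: 2225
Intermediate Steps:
U(A) = 8 (U(A) = -7 - 5*(-3) = -7 + 15 = 8)
(19 + U(5))*87 - 124 = (19 + 8)*87 - 124 = 27*87 - 124 = 2349 - 124 = 2225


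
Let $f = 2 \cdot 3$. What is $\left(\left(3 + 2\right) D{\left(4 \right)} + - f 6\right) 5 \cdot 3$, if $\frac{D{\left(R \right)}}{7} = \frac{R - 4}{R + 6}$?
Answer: $-540$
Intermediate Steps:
$f = 6$
$D{\left(R \right)} = \frac{7 \left(-4 + R\right)}{6 + R}$ ($D{\left(R \right)} = 7 \frac{R - 4}{R + 6} = 7 \frac{-4 + R}{6 + R} = \frac{7 \left(-4 + R\right)}{6 + R}$)
$\left(\left(3 + 2\right) D{\left(4 \right)} + - f 6\right) 5 \cdot 3 = \left(\left(3 + 2\right) \frac{7 \left(-4 + 4\right)}{6 + 4} + \left(-1\right) 6 \cdot 6\right) 5 \cdot 3 = \left(5 \cdot 7 \cdot \frac{1}{10} \cdot 0 - 36\right) 15 = \left(5 \cdot 0 - 36\right) 15 = \left(0 - 36\right) 15 = \left(-36\right) 15 = -540$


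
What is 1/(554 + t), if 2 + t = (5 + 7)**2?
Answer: 1/696 ≈ 0.0014368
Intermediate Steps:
t = 142 (t = -2 + (5 + 7)**2 = -2 + 12**2 = -2 + 144 = 142)
1/(554 + t) = 1/(554 + 142) = 1/696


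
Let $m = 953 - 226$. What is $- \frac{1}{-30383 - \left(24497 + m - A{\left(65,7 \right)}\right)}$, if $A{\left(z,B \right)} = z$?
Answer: $\frac{1}{55542} \approx 1.8004 \cdot 10^{-5}$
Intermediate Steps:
$m = 727$ ($m = 953 - 226 = 727$)
$- \frac{1}{-30383 - \left(24497 + m - A{\left(65,7 \right)}\right)} = - \frac{1}{-30383 + \left(\left(\left(-8455 - \left(\left(2426 + 727\right) - 865\right)\right) + 65\right) - 14481\right)} = - \frac{1}{-30383 + \left(\left(\left(-8455 - \left(3153 - 865\right)\right) + 65\right) - 14481\right)} = - \frac{1}{-30383 + \left(\left(\left(-8455 - 2288\right) + 65\right) - 14481\right)} = - \frac{1}{-30383 + \left(\left(-10743 + 65\right) - 14481\right)} = - \frac{1}{-30383 - 25159} = - \frac{1}{-55542} = \left(-1\right) \left(- \frac{1}{55542}\right) = \frac{1}{55542}$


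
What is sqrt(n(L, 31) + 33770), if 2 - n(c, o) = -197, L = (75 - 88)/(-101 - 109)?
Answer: 13*sqrt(201) ≈ 184.31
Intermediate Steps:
L = 13/210 (L = -13/(-210) = -13*(-1/210) = 13/210 ≈ 0.061905)
n(c, o) = 199 (n(c, o) = 2 - 1*(-197) = 2 + 197 = 199)
sqrt(n(L, 31) + 33770) = sqrt(199 + 33770) = sqrt(33969) = 13*sqrt(201)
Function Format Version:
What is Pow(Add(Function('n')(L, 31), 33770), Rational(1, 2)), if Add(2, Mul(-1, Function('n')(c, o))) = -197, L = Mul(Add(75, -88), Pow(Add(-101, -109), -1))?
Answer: Mul(13, Pow(201, Rational(1, 2))) ≈ 184.31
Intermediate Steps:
L = Rational(13, 210) (L = Mul(-13, Pow(-210, -1)) = Mul(-13, Rational(-1, 210)) = Rational(13, 210) ≈ 0.061905)
Function('n')(c, o) = 199 (Function('n')(c, o) = Add(2, Mul(-1, -197)) = Add(2, 197) = 199)
Pow(Add(Function('n')(L, 31), 33770), Rational(1, 2)) = Pow(Add(199, 33770), Rational(1, 2)) = Pow(33969, Rational(1, 2)) = Mul(13, Pow(201, Rational(1, 2)))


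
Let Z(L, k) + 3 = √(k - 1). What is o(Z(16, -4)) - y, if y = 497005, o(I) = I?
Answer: -497008 + I*√5 ≈ -4.9701e+5 + 2.2361*I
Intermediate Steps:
Z(L, k) = -3 + √(-1 + k) (Z(L, k) = -3 + √(k - 1) = -3 + √(-1 + k))
o(Z(16, -4)) - y = (-3 + √(-1 - 4)) - 1*497005 = (-3 + √(-5)) - 497005 = (-3 + I*√5) - 497005 = -497008 + I*√5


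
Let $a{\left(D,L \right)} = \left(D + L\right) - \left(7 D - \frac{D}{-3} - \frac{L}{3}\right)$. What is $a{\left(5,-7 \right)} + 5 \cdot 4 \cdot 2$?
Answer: $-1$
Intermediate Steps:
$a{\left(D,L \right)} = - \frac{19 D}{3} + \frac{4 L}{3}$ ($a{\left(D,L \right)} = \left(D + L\right) - \left(7 D - D \left(- \frac{1}{3}\right) - L \frac{1}{3}\right) = \left(D + L\right) - \left(- \frac{L}{3} + \frac{22 D}{3}\right) = - \frac{19 D}{3} + \frac{4 L}{3}$)
$a{\left(5,-7 \right)} + 5 \cdot 4 \cdot 2 = \left(\left(- \frac{19}{3}\right) 5 + \frac{4}{3} \left(-7\right)\right) + 5 \cdot 4 \cdot 2 = \left(- \frac{95}{3} - \frac{28}{3}\right) + 20 \cdot 2 = -41 + 40 = -1$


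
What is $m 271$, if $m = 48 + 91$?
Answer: $37669$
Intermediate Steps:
$m = 139$
$m 271 = 139 \cdot 271 = 37669$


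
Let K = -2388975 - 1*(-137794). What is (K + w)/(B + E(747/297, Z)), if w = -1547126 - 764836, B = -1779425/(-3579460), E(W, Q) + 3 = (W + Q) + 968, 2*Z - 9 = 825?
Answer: -107801679762348/32720133793 ≈ -3294.7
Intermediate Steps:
Z = 417 (Z = 9/2 + (1/2)*825 = 9/2 + 825/2 = 417)
E(W, Q) = 965 + Q + W (E(W, Q) = -3 + ((W + Q) + 968) = -3 + ((Q + W) + 968) = -3 + (968 + Q + W) = 965 + Q + W)
B = 355885/715892 (B = -1779425*(-1/3579460) = 355885/715892 ≈ 0.49712)
K = -2251181 (K = -2388975 + 137794 = -2251181)
w = -2311962
(K + w)/(B + E(747/297, Z)) = (-2251181 - 2311962)/(355885/715892 + (965 + 417 + 747/297)) = -4563143/(355885/715892 + (965 + 417 + 747*(1/297))) = -4563143/(355885/715892 + (965 + 417 + 83/33)) = -4563143/(355885/715892 + 45689/33) = -4563143/32720133793/23624436 = -4563143*23624436/32720133793 = -107801679762348/32720133793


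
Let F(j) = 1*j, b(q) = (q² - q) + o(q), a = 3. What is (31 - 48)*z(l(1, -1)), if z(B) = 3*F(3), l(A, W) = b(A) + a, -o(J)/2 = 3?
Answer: -153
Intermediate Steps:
o(J) = -6 (o(J) = -2*3 = -6)
b(q) = -6 + q² - q (b(q) = (q² - q) - 6 = -6 + q² - q)
l(A, W) = -3 + A² - A (l(A, W) = (-6 + A² - A) + 3 = -3 + A² - A)
F(j) = j
z(B) = 9 (z(B) = 3*3 = 9)
(31 - 48)*z(l(1, -1)) = (31 - 48)*9 = -17*9 = -153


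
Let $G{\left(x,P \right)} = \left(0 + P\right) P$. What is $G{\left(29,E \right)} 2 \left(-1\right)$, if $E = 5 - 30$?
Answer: $-1250$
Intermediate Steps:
$E = -25$ ($E = 5 - 30 = -25$)
$G{\left(x,P \right)} = P^{2}$ ($G{\left(x,P \right)} = P P = P^{2}$)
$G{\left(29,E \right)} 2 \left(-1\right) = \left(-25\right)^{2} \cdot 2 \left(-1\right) = 625 \left(-2\right) = -1250$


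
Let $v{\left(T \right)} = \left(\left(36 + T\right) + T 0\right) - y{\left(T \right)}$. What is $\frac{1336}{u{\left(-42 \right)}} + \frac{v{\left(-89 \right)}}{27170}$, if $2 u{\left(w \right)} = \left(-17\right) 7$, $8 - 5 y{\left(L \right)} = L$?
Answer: $- \frac{181517139}{8083075} \approx -22.456$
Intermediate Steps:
$y{\left(L \right)} = \frac{8}{5} - \frac{L}{5}$
$u{\left(w \right)} = - \frac{119}{2}$ ($u{\left(w \right)} = \frac{\left(-17\right) 7}{2} = \frac{1}{2} \left(-119\right) = - \frac{119}{2}$)
$v{\left(T \right)} = \frac{172}{5} + \frac{6 T}{5}$ ($v{\left(T \right)} = \left(\left(36 + T\right) + T 0\right) - \left(\frac{8}{5} - \frac{T}{5}\right) = \left(\left(36 + T\right) + 0\right) + \left(- \frac{8}{5} + \frac{T}{5}\right) = \left(36 + T\right) + \left(- \frac{8}{5} + \frac{T}{5}\right) = \frac{172}{5} + \frac{6 T}{5}$)
$\frac{1336}{u{\left(-42 \right)}} + \frac{v{\left(-89 \right)}}{27170} = \frac{1336}{- \frac{119}{2}} + \frac{\frac{172}{5} + \frac{6}{5} \left(-89\right)}{27170} = 1336 \left(- \frac{2}{119}\right) + \left(\frac{172}{5} - \frac{534}{5}\right) \frac{1}{27170} = - \frac{2672}{119} - \frac{181}{67925} = - \frac{181517139}{8083075}$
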